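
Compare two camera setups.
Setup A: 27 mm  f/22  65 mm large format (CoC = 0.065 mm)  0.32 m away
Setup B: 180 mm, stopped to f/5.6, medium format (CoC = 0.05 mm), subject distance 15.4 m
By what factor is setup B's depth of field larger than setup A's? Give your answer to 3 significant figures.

Setup A: H = 27²/(22×0.065) + 27 ≈ 536.8 mm; DoF = Df − Dn = 752.49 − 203.21 ≈ 549.28 mm.
Setup B: H = 180²/(5.6×0.05) + 180 ≈ 115894.3 mm; DoF = Df − Dn = 17732.4 − 13609.9 ≈ 4122.5 mm.
Ratio = 4122.5 / 549.28 ≈ 7.51.

7.51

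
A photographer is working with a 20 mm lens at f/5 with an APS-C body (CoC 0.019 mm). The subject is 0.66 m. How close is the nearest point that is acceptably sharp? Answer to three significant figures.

Hyperfocal distance H = f²/(N·c) + f = 20²/(5 × 0.019) + 20 = 400/0.095 + 20 ≈ 4230.5 mm ≈ 4.231 m.
Near limit Dn = s·(H − f)/(H + s − 2f) = 660 × (4230.5 − 20) / (4230.5 + 660 − 2 × 20) = 660 × 4210.5 / 4850.5 ≈ 572.92 mm ≈ 0.573 m.

0.573 m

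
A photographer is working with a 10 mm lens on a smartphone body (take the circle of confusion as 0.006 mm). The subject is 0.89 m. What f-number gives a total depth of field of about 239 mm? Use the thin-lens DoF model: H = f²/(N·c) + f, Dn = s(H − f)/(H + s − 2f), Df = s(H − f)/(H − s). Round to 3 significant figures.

f/2.50

Write h = H − f = f²/(N·c). The thin-lens limits are Dn = s·h/(h + (s−f)) and Df = s·h/(h − (s−f)), so DoF = Df − Dn = 2·s·(s−f)·h / (h² − (s−f)²).
That is a quadratic in h: DoF·h² − 2·s·(s−f)·h − DoF·(s−f)² = 0 ⇒ h = (s−f)·(s + √(s² + DoF²)) / DoF = 880 × (890 + √(890² + 239²)) / 239 = 880 × (890 + 921.532) / 239 ≈ 6670.1 mm.
Then N = f²/(c·h) = 10² / (0.006 × 6670.1) = 100 / 40.020 ≈ 2.50.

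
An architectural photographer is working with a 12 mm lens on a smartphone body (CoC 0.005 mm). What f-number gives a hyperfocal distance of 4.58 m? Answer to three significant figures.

Rearrange H = f²/(N·c) + f for N: N = f² / ((H − f)·c).
N = 12² / ((4580 − 12) × 0.005) = 144 / 22.84 ≈ 6.30.

f/6.30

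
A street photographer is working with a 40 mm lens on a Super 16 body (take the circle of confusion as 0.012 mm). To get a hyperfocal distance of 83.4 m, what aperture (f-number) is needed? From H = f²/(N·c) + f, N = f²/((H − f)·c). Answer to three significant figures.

Rearrange H = f²/(N·c) + f for N: N = f² / ((H − f)·c).
N = 40² / ((83400 − 40) × 0.012) = 1600 / 1000 ≈ 1.60.

f/1.60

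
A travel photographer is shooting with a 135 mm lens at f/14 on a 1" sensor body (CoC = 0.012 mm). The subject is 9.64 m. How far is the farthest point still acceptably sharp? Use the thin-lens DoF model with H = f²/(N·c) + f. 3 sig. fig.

10.6 m

Hyperfocal distance H = f²/(N·c) + f = 135²/(14 × 0.012) + 135 = 18225/0.168 + 135 ≈ 108617.1 mm ≈ 108.6 m.
Far limit Df = s·(H − f)/(H − s) = 9640 × (108617.1 − 135) / (108617.1 − 9640) = 9640 × 108482.1 / 98977.1 ≈ 10566 mm ≈ 10.6 m.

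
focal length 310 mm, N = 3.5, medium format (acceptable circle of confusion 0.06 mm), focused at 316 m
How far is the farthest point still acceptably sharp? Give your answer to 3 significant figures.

1020 m

Hyperfocal distance H = f²/(N·c) + f = 310²/(3.5 × 0.06) + 310 = 96100/0.21 + 310 ≈ 457929.0 mm ≈ 457.9 m.
Far limit Df = s·(H − f)/(H − s) = 316000 × (457929.0 − 310) / (457929.0 − 316000) = 316000 × 457619.0 / 141929.0 ≈ 1018873 mm ≈ 1020 m.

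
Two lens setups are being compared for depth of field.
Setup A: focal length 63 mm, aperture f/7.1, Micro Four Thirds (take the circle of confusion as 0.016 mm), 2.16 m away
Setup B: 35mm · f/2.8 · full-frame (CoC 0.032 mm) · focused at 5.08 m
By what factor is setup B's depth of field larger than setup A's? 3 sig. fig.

Setup A: H = 63²/(7.1×0.016) + 63 ≈ 35001.4 mm; DoF = Df − Dn = 2297.92 − 2037.70 ≈ 260.22 mm.
Setup B: H = 35²/(2.8×0.032) + 35 ≈ 13706.9 mm; DoF = Df − Dn = 8050.8 − 3710.7 ≈ 4340.1 mm.
Ratio = 4340.1 / 260.22 ≈ 16.7.

16.7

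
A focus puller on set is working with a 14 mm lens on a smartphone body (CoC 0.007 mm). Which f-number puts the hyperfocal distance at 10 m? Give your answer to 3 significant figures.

Rearrange H = f²/(N·c) + f for N: N = f² / ((H − f)·c).
N = 14² / ((10000 − 14) × 0.007) = 196 / 69.90 ≈ 2.80.

f/2.80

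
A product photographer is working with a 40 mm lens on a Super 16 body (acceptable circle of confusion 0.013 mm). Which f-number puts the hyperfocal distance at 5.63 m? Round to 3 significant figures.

Rearrange H = f²/(N·c) + f for N: N = f² / ((H − f)·c).
N = 40² / ((5630 − 40) × 0.013) = 1600 / 72.67 ≈ 22.

f/22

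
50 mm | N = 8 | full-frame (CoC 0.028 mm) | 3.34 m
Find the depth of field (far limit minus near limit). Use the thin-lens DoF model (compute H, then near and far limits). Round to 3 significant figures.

Hyperfocal distance H = f²/(N·c) + f = 50²/(8 × 0.028) + 50 = 2500/0.224 + 50 ≈ 11210.7 mm ≈ 11.21 m.
Near limit Dn = s·(H − f)/(H + s − 2f) = 3340 × (11210.7 − 50) / (11210.7 + 3340 − 2 × 50) = 3340 × 11160.7 / 14450.7 ≈ 2579.6 mm.
Far limit Df = s·(H − f)/(H − s) = 3340 × (11210.7 − 50) / (11210.7 − 3340) = 3340 × 11160.7 / 7870.7 ≈ 4736.1 mm.
Depth of field = Df − Dn = 4736.1 − 2579.6 ≈ 2156.5 mm ≈ 2.16 m.

2.16 m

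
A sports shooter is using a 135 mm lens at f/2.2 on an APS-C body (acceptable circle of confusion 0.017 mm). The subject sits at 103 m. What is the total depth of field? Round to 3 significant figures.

Hyperfocal distance H = f²/(N·c) + f = 135²/(2.2 × 0.017) + 135 = 18225/0.0374 + 135 ≈ 487434.5 mm ≈ 487.4 m.
Near limit Dn = s·(H − f)/(H + s − 2f) = 103000 × (487434.5 − 135) / (487434.5 + 103000 − 2 × 135) = 103000 × 487299.5 / 590164.5 ≈ 85047 mm.
Far limit Df = s·(H − f)/(H − s) = 103000 × (487434.5 − 135) / (487434.5 − 103000) = 103000 × 487299.5 / 384434.5 ≈ 130560 mm.
Depth of field = Df − Dn = 130560 − 85047 ≈ 45513 mm ≈ 45.5 m.

45.5 m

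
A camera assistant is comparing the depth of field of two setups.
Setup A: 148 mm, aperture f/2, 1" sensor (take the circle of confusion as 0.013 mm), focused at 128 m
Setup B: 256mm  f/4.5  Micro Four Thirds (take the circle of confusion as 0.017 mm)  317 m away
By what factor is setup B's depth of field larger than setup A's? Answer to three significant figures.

Setup A: H = 148²/(2×0.013) + 148 ≈ 842609.5 mm; DoF = Df − Dn = 150901 − 111134 ≈ 39767 mm.
Setup B: H = 256²/(4.5×0.017) + 256 ≈ 856935.7 mm; DoF = Df − Dn = 502963 − 231432 ≈ 271531 mm.
Ratio = 271531 / 39767 ≈ 6.83.

6.83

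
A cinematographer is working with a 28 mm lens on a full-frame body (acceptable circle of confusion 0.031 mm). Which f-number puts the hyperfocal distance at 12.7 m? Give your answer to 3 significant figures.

Rearrange H = f²/(N·c) + f for N: N = f² / ((H − f)·c).
N = 28² / ((12700 − 28) × 0.031) = 784 / 392.8 ≈ 2.00.

f/2.00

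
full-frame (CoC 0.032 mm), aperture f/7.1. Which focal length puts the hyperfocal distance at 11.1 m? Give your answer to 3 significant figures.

50.1 mm

From H = f²/(N·c) + f, with f ≪ H: f ≈ √(H·N·c) = √(11100 × 7.1 × 0.032) = √2521.9 ≈ 50.22 mm.
Exact: f² + N·c·f − N·c·H = 0 ⇒ f = (−N·c + √((N·c)² + 4·N·c·H))/2 = (−0.2272 + √10088)/2 ≈ 50.105 mm ≈ 50.1 mm.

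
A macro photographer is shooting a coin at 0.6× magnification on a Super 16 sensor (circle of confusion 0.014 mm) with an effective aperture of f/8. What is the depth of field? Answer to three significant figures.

0.622 mm

At magnification m, DoF ≈ 2·N_eff·c/m² = 2 × 8 × 0.014 / 0.6² = 0.224 / 0.36 ≈ 0.622 mm.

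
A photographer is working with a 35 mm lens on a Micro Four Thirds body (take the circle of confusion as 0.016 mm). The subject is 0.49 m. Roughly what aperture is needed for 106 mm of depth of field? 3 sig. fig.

f/18

Write h = H − f = f²/(N·c). The thin-lens limits are Dn = s·h/(h + (s−f)) and Df = s·h/(h − (s−f)), so DoF = Df − Dn = 2·s·(s−f)·h / (h² − (s−f)²).
That is a quadratic in h: DoF·h² − 2·s·(s−f)·h − DoF·(s−f)² = 0 ⇒ h = (s−f)·(s + √(s² + DoF²)) / DoF = 455 × (490 + √(490² + 106²)) / 106 = 455 × (490 + 501.334) / 106 ≈ 4255.3 mm.
Then N = f²/(c·h) = 35² / (0.016 × 4255.3) = 1225 / 68.084 ≈ 18.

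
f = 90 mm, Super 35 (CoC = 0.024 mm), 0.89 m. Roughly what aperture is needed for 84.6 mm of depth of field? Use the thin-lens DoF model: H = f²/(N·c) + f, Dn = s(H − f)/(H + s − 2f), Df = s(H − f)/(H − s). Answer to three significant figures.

Write h = H − f = f²/(N·c). The thin-lens limits are Dn = s·h/(h + (s−f)) and Df = s·h/(h − (s−f)), so DoF = Df − Dn = 2·s·(s−f)·h / (h² − (s−f)²).
That is a quadratic in h: DoF·h² − 2·s·(s−f)·h − DoF·(s−f)² = 0 ⇒ h = (s−f)·(s + √(s² + DoF²)) / DoF = 800 × (890 + √(890² + 84.6²)) / 84.6 = 800 × (890 + 894.012) / 84.6 ≈ 16870 mm.
Then N = f²/(c·h) = 90² / (0.024 × 16870) = 8100 / 404.88 ≈ 20.

f/20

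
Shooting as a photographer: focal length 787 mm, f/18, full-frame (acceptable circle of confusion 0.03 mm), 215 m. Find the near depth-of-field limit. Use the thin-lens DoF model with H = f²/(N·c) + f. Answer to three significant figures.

Hyperfocal distance H = f²/(N·c) + f = 787²/(18 × 0.03) + 787 = 619369/0.54 + 787 ≈ 1147766.6 mm ≈ 1148 m.
Near limit Dn = s·(H − f)/(H + s − 2f) = 215000 × (1147766.6 − 787) / (1147766.6 + 215000 − 2 × 787) = 215000 × 1146979.6 / 1361192.6 ≈ 181165 mm ≈ 181 m.

181 m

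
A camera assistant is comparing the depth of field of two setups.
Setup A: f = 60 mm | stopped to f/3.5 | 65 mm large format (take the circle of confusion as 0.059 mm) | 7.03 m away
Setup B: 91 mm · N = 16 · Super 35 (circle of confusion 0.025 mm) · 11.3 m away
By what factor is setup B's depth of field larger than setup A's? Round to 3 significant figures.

Setup A: H = 60²/(3.5×0.059) + 60 ≈ 17493.4 mm; DoF = Df − Dn = 11712.9 − 5022.1 ≈ 6690.8 mm.
Setup B: H = 91²/(16×0.025) + 91 ≈ 20793.5 mm; DoF = Df − Dn = 24642 − 7331 ≈ 17311 mm.
Ratio = 17311 / 6690.8 ≈ 2.59.

2.59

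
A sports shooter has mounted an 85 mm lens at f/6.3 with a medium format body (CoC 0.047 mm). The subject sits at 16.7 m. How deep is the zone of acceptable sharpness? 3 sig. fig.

42.4 m

Hyperfocal distance H = f²/(N·c) + f = 85²/(6.3 × 0.047) + 85 = 7225/0.2961 + 85 ≈ 24485.5 mm ≈ 24.49 m.
Near limit Dn = s·(H − f)/(H + s − 2f) = 16700 × (24485.5 − 85) / (24485.5 + 16700 − 2 × 85) = 16700 × 24400.5 / 41015.5 ≈ 9935 mm.
Far limit Df = s·(H − f)/(H − s) = 16700 × (24485.5 − 85) / (24485.5 − 16700) = 16700 × 24400.5 / 7785.5 ≈ 52339 mm.
Depth of field = Df − Dn = 52339 − 9935 ≈ 42404 mm ≈ 42.4 m.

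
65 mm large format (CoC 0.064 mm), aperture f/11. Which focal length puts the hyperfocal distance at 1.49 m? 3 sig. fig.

32.0 mm

From H = f²/(N·c) + f, with f ≪ H: f ≈ √(H·N·c) = √(1490 × 11 × 0.064) = √1049.0 ≈ 32.39 mm.
Exact: f² + N·c·f − N·c·H = 0 ⇒ f = (−N·c + √((N·c)² + 4·N·c·H))/2 = (−0.704 + √4196.3)/2 ≈ 32.038 mm ≈ 32.0 mm.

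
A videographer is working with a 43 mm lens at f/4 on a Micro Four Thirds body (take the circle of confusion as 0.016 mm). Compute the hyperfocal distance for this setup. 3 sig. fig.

28.9 m

Hyperfocal distance H = f²/(N·c) + f = 43²/(4 × 0.016) + 43 = 1849/0.064 + 43 ≈ 28933.6 mm ≈ 28.9 m.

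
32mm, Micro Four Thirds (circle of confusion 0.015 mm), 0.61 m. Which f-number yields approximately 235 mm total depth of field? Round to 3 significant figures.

f/22

Write h = H − f = f²/(N·c). The thin-lens limits are Dn = s·h/(h + (s−f)) and Df = s·h/(h − (s−f)), so DoF = Df − Dn = 2·s·(s−f)·h / (h² − (s−f)²).
That is a quadratic in h: DoF·h² − 2·s·(s−f)·h − DoF·(s−f)² = 0 ⇒ h = (s−f)·(s + √(s² + DoF²)) / DoF = 578 × (610 + √(610² + 235²)) / 235 = 578 × (610 + 653.701) / 235 ≈ 3108.2 mm.
Then N = f²/(c·h) = 32² / (0.015 × 3108.2) = 1024 / 46.623 ≈ 22.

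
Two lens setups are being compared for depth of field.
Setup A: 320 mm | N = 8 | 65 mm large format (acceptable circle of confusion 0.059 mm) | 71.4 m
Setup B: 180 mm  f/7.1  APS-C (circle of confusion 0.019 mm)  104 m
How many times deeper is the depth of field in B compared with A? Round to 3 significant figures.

2.11

Setup A: H = 320²/(8×0.059) + 320 ≈ 217269.2 mm; DoF = Df − Dn = 106192 − 53780 ≈ 52412 mm.
Setup B: H = 180²/(7.1×0.019) + 180 ≈ 240357.9 mm; DoF = Df − Dn = 183183 − 72612 ≈ 110571 mm.
Ratio = 110571 / 52412 ≈ 2.11.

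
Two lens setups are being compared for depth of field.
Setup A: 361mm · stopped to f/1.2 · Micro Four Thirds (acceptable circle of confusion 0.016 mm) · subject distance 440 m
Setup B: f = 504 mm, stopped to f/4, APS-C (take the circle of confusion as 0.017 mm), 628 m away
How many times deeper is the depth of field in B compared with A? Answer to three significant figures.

3.79

Setup A: H = 361²/(1.2×0.016) + 361 ≈ 6787913.1 mm; DoF = Df − Dn = 470473 − 413234 ≈ 57239 mm.
Setup B: H = 504²/(4×0.017) + 504 ≈ 3736033.4 mm; DoF = Df − Dn = 754790 − 537680 ≈ 217110 mm.
Ratio = 217110 / 57239 ≈ 3.79.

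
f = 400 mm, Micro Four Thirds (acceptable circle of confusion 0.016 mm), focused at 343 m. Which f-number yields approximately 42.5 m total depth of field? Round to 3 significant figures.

f/1.80

Write h = H − f = f²/(N·c). The thin-lens limits are Dn = s·h/(h + (s−f)) and Df = s·h/(h − (s−f)), so DoF = Df − Dn = 2·s·(s−f)·h / (h² − (s−f)²).
That is a quadratic in h: DoF·h² − 2·s·(s−f)·h − DoF·(s−f)² = 0 ⇒ h = (s−f)·(s + √(s² + DoF²)) / DoF = 342600 × (343000 + √(343000² + 42500²)) / 42500 = 342600 × (343000 + 345623) / 42500 ≈ 5551111 mm.
Then N = f²/(c·h) = 400² / (0.016 × 5551111) = 160000 / 88818 ≈ 1.80.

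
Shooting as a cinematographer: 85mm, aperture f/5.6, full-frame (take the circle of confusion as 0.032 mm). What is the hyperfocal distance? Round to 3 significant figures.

40.4 m

Hyperfocal distance H = f²/(N·c) + f = 85²/(5.6 × 0.032) + 85 = 7225/0.1792 + 85 ≈ 40403.1 mm ≈ 40.4 m.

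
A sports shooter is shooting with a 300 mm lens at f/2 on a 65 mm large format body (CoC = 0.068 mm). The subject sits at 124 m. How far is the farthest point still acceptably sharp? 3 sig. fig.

153 m

Hyperfocal distance H = f²/(N·c) + f = 300²/(2 × 0.068) + 300 = 90000/0.136 + 300 ≈ 662064.7 mm ≈ 662.1 m.
Far limit Df = s·(H − f)/(H − s) = 124000 × (662064.7 − 300) / (662064.7 − 124000) = 124000 × 661764.7 / 538064.7 ≈ 152507 mm ≈ 153 m.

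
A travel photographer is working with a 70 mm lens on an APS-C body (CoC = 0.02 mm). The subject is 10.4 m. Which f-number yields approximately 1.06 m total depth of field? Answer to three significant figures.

Write h = H − f = f²/(N·c). The thin-lens limits are Dn = s·h/(h + (s−f)) and Df = s·h/(h − (s−f)), so DoF = Df − Dn = 2·s·(s−f)·h / (h² − (s−f)²).
That is a quadratic in h: DoF·h² − 2·s·(s−f)·h − DoF·(s−f)² = 0 ⇒ h = (s−f)·(s + √(s² + DoF²)) / DoF = 10330 × (10400 + √(10400² + 1060²)) / 1060 = 10330 × (10400 + 10453.9) / 1060 ≈ 203227 mm.
Then N = f²/(c·h) = 70² / (0.02 × 203227) = 4900 / 4064.5 ≈ 1.21.

f/1.21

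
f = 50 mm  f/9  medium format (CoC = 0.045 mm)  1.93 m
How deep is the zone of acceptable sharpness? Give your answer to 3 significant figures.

Hyperfocal distance H = f²/(N·c) + f = 50²/(9 × 0.045) + 50 = 2500/0.405 + 50 ≈ 6222.8 mm ≈ 6.223 m.
Near limit Dn = s·(H − f)/(H + s − 2f) = 1930 × (6222.8 − 50) / (6222.8 + 1930 − 2 × 50) = 1930 × 6172.8 / 8052.8 ≈ 1479.4 mm.
Far limit Df = s·(H − f)/(H − s) = 1930 × (6222.8 − 50) / (6222.8 − 1930) = 1930 × 6172.8 / 4292.8 ≈ 2775.2 mm.
Depth of field = Df − Dn = 2775.2 − 1479.4 ≈ 1295.8 mm ≈ 1.30 m.

1.30 m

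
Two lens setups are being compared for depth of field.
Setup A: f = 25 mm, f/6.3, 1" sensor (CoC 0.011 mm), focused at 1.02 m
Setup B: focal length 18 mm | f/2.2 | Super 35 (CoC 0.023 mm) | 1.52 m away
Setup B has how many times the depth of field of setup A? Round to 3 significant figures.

3.31

Setup A: H = 25²/(6.3×0.011) + 25 ≈ 9043.8 mm; DoF = Df − Dn = 1146.49 − 918.65 ≈ 227.84 mm.
Setup B: H = 18²/(2.2×0.023) + 18 ≈ 6421.2 mm; DoF = Df − Dn = 1985.82 − 1231.20 ≈ 754.62 mm.
Ratio = 754.62 / 227.84 ≈ 3.31.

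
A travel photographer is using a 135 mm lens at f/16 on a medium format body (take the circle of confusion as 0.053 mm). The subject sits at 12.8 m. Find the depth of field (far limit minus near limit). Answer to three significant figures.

Hyperfocal distance H = f²/(N·c) + f = 135²/(16 × 0.053) + 135 = 18225/0.848 + 135 ≈ 21626.7 mm ≈ 21.63 m.
Near limit Dn = s·(H − f)/(H + s − 2f) = 12800 × (21626.7 − 135) / (21626.7 + 12800 − 2 × 135) = 12800 × 21491.7 / 34156.7 ≈ 8054 mm.
Far limit Df = s·(H − f)/(H − s) = 12800 × (21626.7 − 135) / (21626.7 − 12800) = 12800 × 21491.7 / 8826.7 ≈ 31166 mm.
Depth of field = Df − Dn = 31166 − 8054 ≈ 23112 mm ≈ 23.1 m.

23.1 m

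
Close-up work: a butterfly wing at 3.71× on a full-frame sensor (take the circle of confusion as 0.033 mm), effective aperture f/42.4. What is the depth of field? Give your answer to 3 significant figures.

0.203 mm

At magnification m, DoF ≈ 2·N_eff·c/m² = 2 × 42.4 × 0.033 / 3.71² = 2.798 / 13.76 ≈ 0.203 mm.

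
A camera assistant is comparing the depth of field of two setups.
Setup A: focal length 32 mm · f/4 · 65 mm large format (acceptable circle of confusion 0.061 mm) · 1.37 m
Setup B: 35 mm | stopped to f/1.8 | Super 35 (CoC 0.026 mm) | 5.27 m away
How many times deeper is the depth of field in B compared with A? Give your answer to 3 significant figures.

Setup A: H = 32²/(4×0.061) + 32 ≈ 4228.7 mm; DoF = Df − Dn = 2011.22 − 1038.81 ≈ 972.41 mm.
Setup B: H = 35²/(1.8×0.026) + 35 ≈ 26210.2 mm; DoF = Df − Dn = 6587.5 − 4391.7 ≈ 2195.8 mm.
Ratio = 2195.8 / 972.41 ≈ 2.26.

2.26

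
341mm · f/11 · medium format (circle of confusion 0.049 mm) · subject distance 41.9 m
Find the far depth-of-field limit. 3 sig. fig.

51.9 m

Hyperfocal distance H = f²/(N·c) + f = 341²/(11 × 0.049) + 341 = 116281/0.539 + 341 ≈ 216075.7 mm ≈ 216.1 m.
Far limit Df = s·(H − f)/(H − s) = 41900 × (216075.7 − 341) / (216075.7 − 41900) = 41900 × 215734.7 / 174175.7 ≈ 51898 mm ≈ 51.9 m.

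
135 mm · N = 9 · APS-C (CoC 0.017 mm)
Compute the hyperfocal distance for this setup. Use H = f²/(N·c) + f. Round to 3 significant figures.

Hyperfocal distance H = f²/(N·c) + f = 135²/(9 × 0.017) + 135 = 18225/0.153 + 135 ≈ 119252.6 mm ≈ 119 m.

119 m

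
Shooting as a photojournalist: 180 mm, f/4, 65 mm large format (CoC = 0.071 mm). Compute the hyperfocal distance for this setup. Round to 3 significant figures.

Hyperfocal distance H = f²/(N·c) + f = 180²/(4 × 0.071) + 180 = 32400/0.284 + 180 ≈ 114264.5 mm ≈ 114 m.

114 m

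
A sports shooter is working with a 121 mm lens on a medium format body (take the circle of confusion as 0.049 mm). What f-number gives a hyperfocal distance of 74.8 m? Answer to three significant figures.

f/4

Rearrange H = f²/(N·c) + f for N: N = f² / ((H − f)·c).
N = 121² / ((74800 − 121) × 0.049) = 14641 / 3659 ≈ 4.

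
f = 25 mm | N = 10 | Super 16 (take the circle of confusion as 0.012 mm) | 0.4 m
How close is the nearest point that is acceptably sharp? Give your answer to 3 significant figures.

Hyperfocal distance H = f²/(N·c) + f = 25²/(10 × 0.012) + 25 = 625/0.12 + 25 ≈ 5233.3 mm ≈ 5.233 m.
Near limit Dn = s·(H − f)/(H + s − 2f) = 400 × (5233.3 − 25) / (5233.3 + 400 − 2 × 25) = 400 × 5208.3 / 5583.3 ≈ 373.13 mm.

373 mm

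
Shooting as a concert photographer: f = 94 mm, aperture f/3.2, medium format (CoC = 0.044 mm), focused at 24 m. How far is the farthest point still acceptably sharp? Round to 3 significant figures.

38.8 m

Hyperfocal distance H = f²/(N·c) + f = 94²/(3.2 × 0.044) + 94 = 8836/0.1408 + 94 ≈ 62849.7 mm ≈ 62.85 m.
Far limit Df = s·(H − f)/(H − s) = 24000 × (62849.7 − 94) / (62849.7 − 24000) = 24000 × 62755.7 / 38849.7 ≈ 38768 mm ≈ 38.8 m.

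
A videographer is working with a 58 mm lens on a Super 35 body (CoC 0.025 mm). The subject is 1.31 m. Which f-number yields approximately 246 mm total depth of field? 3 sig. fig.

f/10

Write h = H − f = f²/(N·c). The thin-lens limits are Dn = s·h/(h + (s−f)) and Df = s·h/(h − (s−f)), so DoF = Df − Dn = 2·s·(s−f)·h / (h² − (s−f)²).
That is a quadratic in h: DoF·h² − 2·s·(s−f)·h − DoF·(s−f)² = 0 ⇒ h = (s−f)·(s + √(s² + DoF²)) / DoF = 1252 × (1310 + √(1310² + 246²)) / 246 = 1252 × (1310 + 1332.90) / 246 ≈ 13451 mm.
Then N = f²/(c·h) = 58² / (0.025 × 13451) = 3364 / 336.27 ≈ 10.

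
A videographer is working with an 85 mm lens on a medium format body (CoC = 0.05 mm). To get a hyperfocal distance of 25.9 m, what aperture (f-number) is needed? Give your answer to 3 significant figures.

Rearrange H = f²/(N·c) + f for N: N = f² / ((H − f)·c).
N = 85² / ((25900 − 85) × 0.05) = 7225 / 1291 ≈ 5.60.

f/5.60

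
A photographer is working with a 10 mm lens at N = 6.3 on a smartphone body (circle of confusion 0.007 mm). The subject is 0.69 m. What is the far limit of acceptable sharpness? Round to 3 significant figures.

0.986 m

Hyperfocal distance H = f²/(N·c) + f = 10²/(6.3 × 0.007) + 10 = 100/0.0441 + 10 ≈ 2277.6 mm ≈ 2.278 m.
Far limit Df = s·(H − f)/(H − s) = 690 × (2277.6 − 10) / (2277.6 − 690) = 690 × 2267.6 / 1587.6 ≈ 985.55 mm ≈ 0.986 m.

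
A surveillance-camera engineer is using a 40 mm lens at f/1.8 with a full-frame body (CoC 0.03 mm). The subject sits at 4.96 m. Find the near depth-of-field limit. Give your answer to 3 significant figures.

4.25 m

Hyperfocal distance H = f²/(N·c) + f = 40²/(1.8 × 0.03) + 40 = 1600/0.054 + 40 ≈ 29669.6 mm ≈ 29.67 m.
Near limit Dn = s·(H − f)/(H + s − 2f) = 4960 × (29669.6 − 40) / (29669.6 + 4960 − 2 × 40) = 4960 × 29629.6 / 34549.6 ≈ 4253.7 mm ≈ 4.25 m.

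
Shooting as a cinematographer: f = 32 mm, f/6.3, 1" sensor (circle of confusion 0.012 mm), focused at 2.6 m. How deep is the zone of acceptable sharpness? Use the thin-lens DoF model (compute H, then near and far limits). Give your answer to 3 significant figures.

Hyperfocal distance H = f²/(N·c) + f = 32²/(6.3 × 0.012) + 32 = 1024/0.0756 + 32 ≈ 13577.0 mm ≈ 13.58 m.
Near limit Dn = s·(H − f)/(H + s − 2f) = 2600 × (13577.0 − 32) / (13577.0 + 2600 − 2 × 32) = 2600 × 13545.0 / 16113.0 ≈ 2185.6 mm.
Far limit Df = s·(H − f)/(H − s) = 2600 × (13577.0 − 32) / (13577.0 − 2600) = 2600 × 13545.0 / 10977.0 ≈ 3208.3 mm.
Depth of field = Df − Dn = 3208.3 − 2185.6 ≈ 1022.7 mm ≈ 1.02 m.

1.02 m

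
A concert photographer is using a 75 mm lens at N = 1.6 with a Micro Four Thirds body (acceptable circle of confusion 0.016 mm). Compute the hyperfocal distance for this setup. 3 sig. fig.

220 m

Hyperfocal distance H = f²/(N·c) + f = 75²/(1.6 × 0.016) + 75 = 5625/0.0256 + 75 ≈ 219801.6 mm ≈ 220 m.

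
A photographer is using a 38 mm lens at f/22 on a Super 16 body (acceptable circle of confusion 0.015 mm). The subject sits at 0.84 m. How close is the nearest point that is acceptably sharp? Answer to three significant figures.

0.710 m

Hyperfocal distance H = f²/(N·c) + f = 38²/(22 × 0.015) + 38 = 1444/0.33 + 38 ≈ 4413.8 mm ≈ 4.414 m.
Near limit Dn = s·(H − f)/(H + s − 2f) = 840 × (4413.8 − 38) / (4413.8 + 840 − 2 × 38) = 840 × 4375.8 / 5177.8 ≈ 709.89 mm ≈ 0.710 m.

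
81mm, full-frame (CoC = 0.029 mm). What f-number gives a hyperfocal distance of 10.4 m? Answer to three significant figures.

Rearrange H = f²/(N·c) + f for N: N = f² / ((H − f)·c).
N = 81² / ((10400 − 81) × 0.029) = 6561 / 299.3 ≈ 21.9.

f/21.9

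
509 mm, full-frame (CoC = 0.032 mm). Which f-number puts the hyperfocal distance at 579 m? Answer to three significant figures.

f/14

Rearrange H = f²/(N·c) + f for N: N = f² / ((H − f)·c).
N = 509² / ((579000 − 509) × 0.032) = 259081 / 18512 ≈ 14.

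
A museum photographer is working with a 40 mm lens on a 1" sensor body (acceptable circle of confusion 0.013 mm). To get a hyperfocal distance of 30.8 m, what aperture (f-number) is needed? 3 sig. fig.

f/4

Rearrange H = f²/(N·c) + f for N: N = f² / ((H − f)·c).
N = 40² / ((30800 − 40) × 0.013) = 1600 / 399.9 ≈ 4.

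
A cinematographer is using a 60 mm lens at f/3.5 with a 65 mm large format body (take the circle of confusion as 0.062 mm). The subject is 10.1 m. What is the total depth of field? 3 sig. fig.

19.3 m

Hyperfocal distance H = f²/(N·c) + f = 60²/(3.5 × 0.062) + 60 = 3600/0.217 + 60 ≈ 16649.9 mm ≈ 16.65 m.
Near limit Dn = s·(H − f)/(H + s − 2f) = 10100 × (16649.9 − 60) / (16649.9 + 10100 − 2 × 60) = 10100 × 16589.9 / 26629.9 ≈ 6292 mm.
Far limit Df = s·(H − f)/(H − s) = 10100 × (16649.9 − 60) / (16649.9 − 10100) = 10100 × 16589.9 / 6549.9 ≈ 25582 mm.
Depth of field = Df − Dn = 25582 − 6292 ≈ 19290 mm ≈ 19.3 m.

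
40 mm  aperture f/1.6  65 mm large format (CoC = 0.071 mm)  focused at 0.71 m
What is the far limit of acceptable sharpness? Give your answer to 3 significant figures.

Hyperfocal distance H = f²/(N·c) + f = 40²/(1.6 × 0.071) + 40 = 1600/0.1136 + 40 ≈ 14124.5 mm ≈ 14.12 m.
Far limit Df = s·(H − f)/(H − s) = 710 × (14124.5 − 40) / (14124.5 − 710) = 710 × 14084.5 / 13414.5 ≈ 745.46 mm ≈ 0.745 m.

0.745 m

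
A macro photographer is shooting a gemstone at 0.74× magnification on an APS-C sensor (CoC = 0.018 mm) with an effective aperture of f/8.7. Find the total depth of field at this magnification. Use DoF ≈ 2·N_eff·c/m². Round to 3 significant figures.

At magnification m, DoF ≈ 2·N_eff·c/m² = 2 × 8.7 × 0.018 / 0.74² = 0.3132 / 0.5476 ≈ 0.572 mm.

0.572 mm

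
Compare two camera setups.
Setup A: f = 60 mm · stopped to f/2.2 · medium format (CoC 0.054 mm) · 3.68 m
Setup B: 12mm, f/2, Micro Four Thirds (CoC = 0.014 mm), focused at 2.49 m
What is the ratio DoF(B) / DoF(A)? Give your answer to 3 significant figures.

Setup A: H = 60²/(2.2×0.054) + 60 ≈ 30363.0 mm; DoF = Df − Dn = 4179.25 − 3287.30 ≈ 891.95 mm.
Setup B: H = 12²/(2×0.014) + 12 ≈ 5154.9 mm; DoF = Df − Dn = 4805.4 − 1680.4 ≈ 3125.0 mm.
Ratio = 3125.0 / 891.95 ≈ 3.50.

3.50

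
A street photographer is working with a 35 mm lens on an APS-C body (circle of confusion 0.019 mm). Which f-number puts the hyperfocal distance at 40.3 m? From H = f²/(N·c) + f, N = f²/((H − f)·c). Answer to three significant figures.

f/1.60

Rearrange H = f²/(N·c) + f for N: N = f² / ((H − f)·c).
N = 35² / ((40300 − 35) × 0.019) = 1225 / 765.0 ≈ 1.60.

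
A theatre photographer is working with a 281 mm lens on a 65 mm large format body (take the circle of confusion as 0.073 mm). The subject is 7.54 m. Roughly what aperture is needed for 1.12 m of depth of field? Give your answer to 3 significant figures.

Write h = H − f = f²/(N·c). The thin-lens limits are Dn = s·h/(h + (s−f)) and Df = s·h/(h − (s−f)), so DoF = Df − Dn = 2·s·(s−f)·h / (h² − (s−f)²).
That is a quadratic in h: DoF·h² − 2·s·(s−f)·h − DoF·(s−f)² = 0 ⇒ h = (s−f)·(s + √(s² + DoF²)) / DoF = 7259 × (7540 + √(7540² + 1120²)) / 1120 = 7259 × (7540 + 7622.73) / 1120 ≈ 98273 mm.
Then N = f²/(c·h) = 281² / (0.073 × 98273) = 78961 / 7174.0 ≈ 11.

f/11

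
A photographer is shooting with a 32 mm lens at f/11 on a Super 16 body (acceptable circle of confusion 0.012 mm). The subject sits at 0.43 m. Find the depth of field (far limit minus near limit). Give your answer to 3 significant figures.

Hyperfocal distance H = f²/(N·c) + f = 32²/(11 × 0.012) + 32 = 1024/0.132 + 32 ≈ 7789.6 mm ≈ 7.790 m.
Near limit Dn = s·(H − f)/(H + s − 2f) = 430 × (7789.6 − 32) / (7789.6 + 430 − 2 × 32) = 430 × 7757.6 / 8155.6 ≈ 409.016 mm.
Far limit Df = s·(H − f)/(H − s) = 430 × (7789.6 − 32) / (7789.6 − 430) = 430 × 7757.6 / 7359.6 ≈ 453.254 mm.
Depth of field = Df − Dn = 453.254 − 409.016 ≈ 44.238 mm.

44.2 mm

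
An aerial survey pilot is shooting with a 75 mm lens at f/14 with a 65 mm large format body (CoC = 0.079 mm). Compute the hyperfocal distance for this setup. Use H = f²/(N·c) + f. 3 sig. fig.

Hyperfocal distance H = f²/(N·c) + f = 75²/(14 × 0.079) + 75 = 5625/1.106 + 75 ≈ 5160.9 mm ≈ 5.16 m.

5.16 m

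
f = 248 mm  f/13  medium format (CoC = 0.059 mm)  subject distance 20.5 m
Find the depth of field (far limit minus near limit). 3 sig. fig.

Hyperfocal distance H = f²/(N·c) + f = 248²/(13 × 0.059) + 248 = 61504/0.767 + 248 ≈ 80435.7 mm ≈ 80.44 m.
Near limit Dn = s·(H − f)/(H + s − 2f) = 20500 × (80435.7 − 248) / (80435.7 + 20500 − 2 × 248) = 20500 × 80187.7 / 100439.7 ≈ 16367 mm.
Far limit Df = s·(H − f)/(H − s) = 20500 × (80435.7 − 248) / (80435.7 − 20500) = 20500 × 80187.7 / 59935.7 ≈ 27427 mm.
Depth of field = Df − Dn = 27427 − 16367 ≈ 11060 mm ≈ 11.1 m.

11.1 m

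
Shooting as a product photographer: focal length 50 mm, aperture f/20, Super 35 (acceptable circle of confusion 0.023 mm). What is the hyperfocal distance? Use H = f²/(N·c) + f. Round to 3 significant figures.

5.48 m

Hyperfocal distance H = f²/(N·c) + f = 50²/(20 × 0.023) + 50 = 2500/0.46 + 50 ≈ 5484.8 mm ≈ 5.48 m.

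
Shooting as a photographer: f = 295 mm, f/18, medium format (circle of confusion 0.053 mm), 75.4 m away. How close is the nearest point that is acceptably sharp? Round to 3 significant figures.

Hyperfocal distance H = f²/(N·c) + f = 295²/(18 × 0.053) + 295 = 87025/0.954 + 295 ≈ 91516.2 mm ≈ 91.52 m.
Near limit Dn = s·(H − f)/(H + s − 2f) = 75400 × (91516.2 − 295) / (91516.2 + 75400 − 2 × 295) = 75400 × 91221.2 / 166326.2 ≈ 41353 mm ≈ 41.4 m.

41.4 m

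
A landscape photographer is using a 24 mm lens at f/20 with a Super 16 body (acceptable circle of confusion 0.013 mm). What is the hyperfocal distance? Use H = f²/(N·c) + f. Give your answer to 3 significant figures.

Hyperfocal distance H = f²/(N·c) + f = 24²/(20 × 0.013) + 24 = 576/0.26 + 24 ≈ 2239.4 mm ≈ 2.24 m.

2.24 m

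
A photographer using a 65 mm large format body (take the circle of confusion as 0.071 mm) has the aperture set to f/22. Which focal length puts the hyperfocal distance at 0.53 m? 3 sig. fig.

28.0 mm

From H = f²/(N·c) + f, with f ≪ H: f ≈ √(H·N·c) = √(530 × 22 × 0.071) = √827.86 ≈ 28.77 mm.
Exact: f² + N·c·f − N·c·H = 0 ⇒ f = (−N·c + √((N·c)² + 4·N·c·H))/2 = (−1.562 + √3313.9)/2 ≈ 28.002 mm ≈ 28.0 mm.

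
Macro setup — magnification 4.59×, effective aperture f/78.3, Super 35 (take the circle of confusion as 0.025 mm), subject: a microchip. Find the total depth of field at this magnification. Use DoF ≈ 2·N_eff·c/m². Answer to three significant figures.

At magnification m, DoF ≈ 2·N_eff·c/m² = 2 × 78.3 × 0.025 / 4.59² = 3.915 / 21.07 ≈ 0.186 mm.

0.186 mm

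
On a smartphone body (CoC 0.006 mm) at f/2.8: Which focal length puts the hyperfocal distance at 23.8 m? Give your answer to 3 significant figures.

From H = f²/(N·c) + f, with f ≪ H: f ≈ √(H·N·c) = √(23800 × 2.8 × 0.006) = √399.84 ≈ 20.00 mm.
The +f correction barely moves this — solving exactly, f² + N·c·f − N·c·H = 0 ⇒ f = (−N·c + √((N·c)² + 4·N·c·H))/2 = (−0.0168 + √1599.4)/2 ≈ 19.988 mm, so f ≈ 20.0 mm.

20.0 mm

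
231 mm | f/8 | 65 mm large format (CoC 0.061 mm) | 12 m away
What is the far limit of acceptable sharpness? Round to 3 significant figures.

13.4 m

Hyperfocal distance H = f²/(N·c) + f = 231²/(8 × 0.061) + 231 = 53361/0.488 + 231 ≈ 109577.3 mm ≈ 109.6 m.
Far limit Df = s·(H − f)/(H − s) = 12000 × (109577.3 − 231) / (109577.3 − 12000) = 12000 × 109346.3 / 97577.3 ≈ 13447 mm ≈ 13.4 m.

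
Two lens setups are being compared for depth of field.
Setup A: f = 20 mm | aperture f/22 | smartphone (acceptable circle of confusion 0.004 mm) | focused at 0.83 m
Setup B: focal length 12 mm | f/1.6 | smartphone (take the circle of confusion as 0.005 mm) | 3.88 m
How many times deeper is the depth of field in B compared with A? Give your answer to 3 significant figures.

5.72

Setup A: H = 20²/(22×0.004) + 20 ≈ 4565.5 mm; DoF = Df − Dn = 1009.98 − 704.46 ≈ 305.52 mm.
Setup B: H = 12²/(1.6×0.005) + 12 ≈ 18012.0 mm; DoF = Df − Dn = 4942.0 − 3193.7 ≈ 1748.3 mm.
Ratio = 1748.3 / 305.52 ≈ 5.72.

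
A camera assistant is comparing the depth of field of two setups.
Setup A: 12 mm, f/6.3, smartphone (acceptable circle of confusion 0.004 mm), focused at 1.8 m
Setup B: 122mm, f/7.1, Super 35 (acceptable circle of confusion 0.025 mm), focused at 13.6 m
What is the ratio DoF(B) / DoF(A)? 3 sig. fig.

3.59

Setup A: H = 12²/(6.3×0.004) + 12 ≈ 5726.3 mm; DoF = Df − Dn = 2619.7 − 1371.0 ≈ 1248.7 mm.
Setup B: H = 122²/(7.1×0.025) + 122 ≈ 83975.5 mm; DoF = Df − Dn = 16204.6 − 11716.7 ≈ 4487.9 mm.
Ratio = 4487.9 / 1248.7 ≈ 3.59.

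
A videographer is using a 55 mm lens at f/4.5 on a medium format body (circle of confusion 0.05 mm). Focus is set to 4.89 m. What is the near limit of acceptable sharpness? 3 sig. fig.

Hyperfocal distance H = f²/(N·c) + f = 55²/(4.5 × 0.05) + 55 = 3025/0.225 + 55 ≈ 13499.4 mm ≈ 13.50 m.
Near limit Dn = s·(H − f)/(H + s − 2f) = 4890 × (13499.4 − 55) / (13499.4 + 4890 − 2 × 55) = 4890 × 13444.4 / 18279.4 ≈ 3596.6 mm ≈ 3.60 m.

3.60 m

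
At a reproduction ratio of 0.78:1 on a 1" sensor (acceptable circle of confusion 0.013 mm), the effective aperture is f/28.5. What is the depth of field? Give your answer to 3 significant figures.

At magnification m, DoF ≈ 2·N_eff·c/m² = 2 × 28.5 × 0.013 / 0.78² = 0.741 / 0.6084 ≈ 1.22 mm.

1.22 mm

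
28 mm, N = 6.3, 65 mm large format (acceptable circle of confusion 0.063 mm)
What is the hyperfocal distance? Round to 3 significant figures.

Hyperfocal distance H = f²/(N·c) + f = 28²/(6.3 × 0.063) + 28 = 784/0.3969 + 28 ≈ 2003.3 mm ≈ 2.00 m.

2.00 m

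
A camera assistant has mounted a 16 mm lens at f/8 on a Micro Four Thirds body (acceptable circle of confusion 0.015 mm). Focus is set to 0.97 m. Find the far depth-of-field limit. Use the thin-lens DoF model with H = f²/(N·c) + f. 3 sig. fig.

Hyperfocal distance H = f²/(N·c) + f = 16²/(8 × 0.015) + 16 = 256/0.12 + 16 ≈ 2149.3 mm ≈ 2.149 m.
Far limit Df = s·(H − f)/(H − s) = 970 × (2149.3 − 16) / (2149.3 − 970) = 970 × 2133.3 / 1179.3 ≈ 1754.7 mm ≈ 1.75 m.

1.75 m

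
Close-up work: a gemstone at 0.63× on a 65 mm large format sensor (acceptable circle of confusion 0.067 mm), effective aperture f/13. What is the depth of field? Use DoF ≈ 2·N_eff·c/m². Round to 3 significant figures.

4.39 mm

At magnification m, DoF ≈ 2·N_eff·c/m² = 2 × 13 × 0.067 / 0.63² = 1.742 / 0.3969 ≈ 4.39 mm.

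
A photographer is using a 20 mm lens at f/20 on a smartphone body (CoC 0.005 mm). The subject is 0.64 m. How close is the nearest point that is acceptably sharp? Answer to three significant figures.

0.554 m

Hyperfocal distance H = f²/(N·c) + f = 20²/(20 × 0.005) + 20 = 400/0.1 + 20 ≈ 4020.0 mm ≈ 4.020 m.
Near limit Dn = s·(H − f)/(H + s − 2f) = 640 × (4020.0 − 20) / (4020.0 + 640 − 2 × 20) = 640 × 4000.0 / 4620.0 ≈ 554.11 mm ≈ 0.554 m.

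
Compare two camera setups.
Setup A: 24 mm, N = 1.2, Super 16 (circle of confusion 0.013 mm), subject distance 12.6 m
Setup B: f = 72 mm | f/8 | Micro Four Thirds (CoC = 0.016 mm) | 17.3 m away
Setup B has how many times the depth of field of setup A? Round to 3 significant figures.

1.85

Setup A: H = 24²/(1.2×0.013) + 24 ≈ 36947.1 mm; DoF = Df − Dn = 19108.3 − 9398.8 ≈ 9709.5 mm.
Setup B: H = 72²/(8×0.016) + 72 ≈ 40572.0 mm; DoF = Df − Dn = 30107 − 12137 ≈ 17970 mm.
Ratio = 17970 / 9709.5 ≈ 1.85.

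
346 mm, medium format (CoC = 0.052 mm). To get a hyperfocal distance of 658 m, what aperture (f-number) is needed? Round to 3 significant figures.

f/3.50

Rearrange H = f²/(N·c) + f for N: N = f² / ((H − f)·c).
N = 346² / ((658000 − 346) × 0.052) = 119716 / 34198 ≈ 3.50.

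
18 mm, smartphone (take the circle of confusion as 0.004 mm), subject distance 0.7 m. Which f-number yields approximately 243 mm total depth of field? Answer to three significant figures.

Write h = H − f = f²/(N·c). The thin-lens limits are Dn = s·h/(h + (s−f)) and Df = s·h/(h − (s−f)), so DoF = Df − Dn = 2·s·(s−f)·h / (h² − (s−f)²).
That is a quadratic in h: DoF·h² − 2·s·(s−f)·h − DoF·(s−f)² = 0 ⇒ h = (s−f)·(s + √(s² + DoF²)) / DoF = 682 × (700 + √(700² + 243²)) / 243 = 682 × (700 + 740.978) / 243 ≈ 4044.2 mm.
Then N = f²/(c·h) = 18² / (0.004 × 4044.2) = 324 / 16.177 ≈ 20.

f/20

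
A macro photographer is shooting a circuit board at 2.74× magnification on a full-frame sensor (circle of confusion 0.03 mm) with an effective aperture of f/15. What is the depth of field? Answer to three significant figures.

0.120 mm

At magnification m, DoF ≈ 2·N_eff·c/m² = 2 × 15 × 0.03 / 2.74² = 0.9 / 7.508 ≈ 0.12 mm.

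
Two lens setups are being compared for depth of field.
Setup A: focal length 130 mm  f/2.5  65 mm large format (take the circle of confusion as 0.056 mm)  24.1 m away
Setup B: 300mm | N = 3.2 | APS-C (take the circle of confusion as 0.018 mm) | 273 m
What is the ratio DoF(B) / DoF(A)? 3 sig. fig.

9.86

Setup A: H = 130²/(2.5×0.056) + 130 ≈ 120844.3 mm; DoF = Df − Dn = 30071.2 − 20107.3 ≈ 9963.9 mm.
Setup B: H = 300²/(3.2×0.018) + 300 ≈ 1562800.0 mm; DoF = Df − Dn = 330720 − 232434 ≈ 98286 mm.
Ratio = 98286 / 9963.9 ≈ 9.86.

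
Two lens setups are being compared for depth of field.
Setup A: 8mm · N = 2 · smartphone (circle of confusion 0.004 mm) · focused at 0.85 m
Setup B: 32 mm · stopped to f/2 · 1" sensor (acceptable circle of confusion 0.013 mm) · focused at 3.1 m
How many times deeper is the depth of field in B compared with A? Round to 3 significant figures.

2.69

Setup A: H = 8²/(2×0.004) + 8 ≈ 8008.0 mm; DoF = Df − Dn = 949.99 − 769.06 ≈ 180.93 mm.
Setup B: H = 32²/(2×0.013) + 32 ≈ 39416.6 mm; DoF = Df − Dn = 3361.89 − 2875.97 ≈ 485.92 mm.
Ratio = 485.92 / 180.93 ≈ 2.69.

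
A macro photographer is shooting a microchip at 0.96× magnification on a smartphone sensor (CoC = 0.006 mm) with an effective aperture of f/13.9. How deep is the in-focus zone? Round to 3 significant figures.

0.181 mm

At magnification m, DoF ≈ 2·N_eff·c/m² = 2 × 13.9 × 0.006 / 0.96² = 0.1668 / 0.9216 ≈ 0.181 mm.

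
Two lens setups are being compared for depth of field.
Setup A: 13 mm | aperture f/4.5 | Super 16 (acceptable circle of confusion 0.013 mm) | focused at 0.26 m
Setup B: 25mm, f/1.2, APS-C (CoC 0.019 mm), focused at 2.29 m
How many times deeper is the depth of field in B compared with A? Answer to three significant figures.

8.51

Setup A: H = 13²/(4.5×0.013) + 13 ≈ 2901.9 mm; DoF = Df − Dn = 284.308 − 239.521 ≈ 44.787 mm.
Setup B: H = 25²/(1.2×0.019) + 25 ≈ 27437.3 mm; DoF = Df − Dn = 2496.26 − 2115.22 ≈ 381.04 mm.
Ratio = 381.04 / 44.787 ≈ 8.51.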